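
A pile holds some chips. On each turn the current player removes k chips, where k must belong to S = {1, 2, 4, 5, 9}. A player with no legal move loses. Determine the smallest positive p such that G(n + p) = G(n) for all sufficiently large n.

n :  0  1  2  3  4  5  6  7  8  9 10 11 12 13 14 15 16 17 18 19 20 21 22 23 24 25 26 27
G :  0  1  2  0  1  2  0  1  2  3  4  5  3  0  1  2  0  1  2  0  1  2  3  4  5  3  0  1
G(n+13) = G(n) holds for n = 0,…,8 (a full window of length max(S) = 9), so the sequence is purely periodic with period 13.

13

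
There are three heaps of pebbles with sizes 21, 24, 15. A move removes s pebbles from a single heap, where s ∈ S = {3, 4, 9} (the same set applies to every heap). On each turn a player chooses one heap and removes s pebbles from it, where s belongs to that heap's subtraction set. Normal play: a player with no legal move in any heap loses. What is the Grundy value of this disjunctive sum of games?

1

All heaps use S = {3, 4, 9}:
n :  0  1  2  3  4  5  6  7  8  9 10 11 12 13 14 15 16 17 18 19 20 21 22 23 24
G :  0  0  0  1  1  1  2  0  0  3  1  1  2  0  0  0  1  1  1  2  0  0  3  1  1
Heap A: G(21) = 0.
Heap B: G(24) = 1.
Heap C: G(15) = 0.
Combined Grundy value = 0 ⊕ 1 ⊕ 0 = 1.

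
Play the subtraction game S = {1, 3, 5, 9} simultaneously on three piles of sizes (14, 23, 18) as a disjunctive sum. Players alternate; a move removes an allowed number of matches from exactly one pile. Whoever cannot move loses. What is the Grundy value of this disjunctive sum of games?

All piles use S = {1, 3, 5, 9}:
n :  0  1  2  3  4  5  6  7  8  9 10 11 12 13 14 15 16 17 18 19 20 21 22 23
G :  0  1  0  1  0  1  0  1  0  1  0  1  0  1  0  1  0  1  0  1  0  1  0  1
Pile A: G(14) = 0.
Pile B: G(23) = 1.
Pile C: G(18) = 0.
Combined Grundy value = 0 ⊕ 1 ⊕ 0 = 1.

1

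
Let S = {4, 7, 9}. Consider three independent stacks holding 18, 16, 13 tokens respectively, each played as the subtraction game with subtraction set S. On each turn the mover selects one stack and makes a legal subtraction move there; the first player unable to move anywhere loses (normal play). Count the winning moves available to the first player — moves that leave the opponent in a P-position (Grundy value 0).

All stacks use S = {4, 7, 9}:
n :  0  1  2  3  4  5  6  7  8  9 10 11 12 13 14 15 16 17 18
G :  0  0  0  0  1  1  1  1  2  2  2  2  3  0  0  0  0  1  1
Stack A: G(18) = 1.
Stack B: G(16) = 0.
Stack C: G(13) = 0.
Combined Grundy value = 1 ⊕ 0 ⊕ 0 = 1.
A winning move leaves total XOR = 0, i.e. changes one component's Grundy value g to g ⊕ X where X is the current total.
Stack A: need g' = 1⊕1 = 0. Options: 18−4→G=0, 18−7→G=2, 18−9→G=2. Hits: 1.
Stack B: need g' = 0⊕1 = 1. Options: 16−4→G=3, 16−7→G=2, 16−9→G=1. Hits: 1.
Stack C: need g' = 0⊕1 = 1. Options: 13−4→G=2, 13−7→G=1, 13−9→G=1. Hits: 2.

4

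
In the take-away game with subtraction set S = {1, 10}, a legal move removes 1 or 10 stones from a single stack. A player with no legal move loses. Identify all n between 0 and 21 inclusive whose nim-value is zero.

G(0) = 0
G(1) = mex{0} = 1
G(2) = mex{1} = 0
G(3) = mex{0} = 1
G(4) = mex{1} = 0
G(5) = mex{0} = 1
G(6) = mex{1} = 0
G(7) = mex{0} = 1
G(8) = mex{1} = 0
G(9) = mex{0} = 1
G(10) = mex{1,0} = 2
G(11) = mex{2,1} = 0
G(12) = mex{0,0} = 1
G(13) = mex{1,1} = 0
G(14) = mex{0,0} = 1
G(15) = mex{1,1} = 0
G(16) = mex{0,0} = 1
G(17) = mex{1,1} = 0
G(18) = mex{0,0} = 1
G(19) = mex{1,1} = 0
G(20) = mex{0,2} = 1
G(21) = mex{1,0} = 2
P-positions are exactly the n with G(n) = 0.

0, 2, 4, 6, 8, 11, 13, 15, 17, 19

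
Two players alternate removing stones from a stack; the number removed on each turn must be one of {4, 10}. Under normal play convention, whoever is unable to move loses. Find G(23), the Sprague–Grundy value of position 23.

0

G(0) = 0
G(1) = mex{} = 0
G(2) = mex{} = 0
G(3) = mex{} = 0
G(4) = mex{0} = 1
G(5) = mex{0} = 1
G(6) = mex{0} = 1
G(7) = mex{0} = 1
G(8) = mex{1} = 0
G(9) = mex{1} = 0
G(10) = mex{1,0} = 2
G(11) = mex{1,0} = 2
G(12) = mex{0,0} = 1
G(13) = mex{0,0} = 1
G(14) = mex{2,1} = 0
G(15) = mex{2,1} = 0
G(16) = mex{1,1} = 0
G(17) = mex{1,1} = 0
G(18) = mex{0,0} = 1
G(19) = mex{0,0} = 1
G(20) = mex{0,2} = 1
G(21) = mex{0,2} = 1
G(22) = mex{1,1} = 0
G(23) = mex{1,1} = 0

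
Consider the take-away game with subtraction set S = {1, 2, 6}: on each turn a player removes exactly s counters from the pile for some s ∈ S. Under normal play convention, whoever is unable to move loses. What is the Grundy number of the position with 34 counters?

n :  0  1  2  3  4  5  6  7  8  9 10 11 12 13 14 15 16 17 18 19 20 21 22 23 24 25 26 27 28 29 30 31 32 33 34
G :  0  1  2  0  1  2  3  0  1  2  0  1  2  3  0  1  2  0  1  2  3  0  1  2  0  1  2  3  0  1  2  0  1  2  3

3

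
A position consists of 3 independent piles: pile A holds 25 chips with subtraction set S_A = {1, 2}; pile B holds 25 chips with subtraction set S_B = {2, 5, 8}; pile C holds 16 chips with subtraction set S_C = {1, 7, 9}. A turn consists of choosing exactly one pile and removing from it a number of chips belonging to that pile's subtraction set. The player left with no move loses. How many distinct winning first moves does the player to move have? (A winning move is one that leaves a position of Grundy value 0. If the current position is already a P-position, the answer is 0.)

Pile A, S = {1, 2}:
n :  0  1  2  3  4  5  6  7  8  9 10 11 12 13 14 15 16 17 18 19 20 21 22 23 24 25
G :  0  1  2  0  1  2  0  1  2  0  1  2  0  1  2  0  1  2  0  1  2  0  1  2  0  1
G_A(25) = 1.
Pile B, S = {2, 5, 8}:
G(0) = 0
G(1) = mex{} = 0
G(2) = mex{0} = 1
G(3) = mex{0} = 1
G(4) = mex{1} = 0
G(5) = mex{1,0} = 2
G(6) = mex{0,0} = 1
G(7) = mex{2,1} = 0
G(8) = mex{1,1,0} = 2
G(9) = mex{0,0,0} = 1
G(10) = mex{2,2,1} = 0
G(11) = mex{1,1,1} = 0
G(12) = mex{0,0,0} = 1
G(13) = mex{0,2,2} = 1
G(14) = mex{1,1,1} = 0
G(15) = mex{1,0,0} = 2
G(16) = mex{0,0,2} = 1
G(17) = mex{2,1,1} = 0
G(18) = mex{1,1,0} = 2
G(19) = mex{0,0,0} = 1
G(20) = mex{2,2,1} = 0
G(21) = mex{1,1,1} = 0
G(22) = mex{0,0,0} = 1
G(23) = mex{0,2,2} = 1
G(24) = mex{1,1,1} = 0
G(25) = mex{1,0,0} = 2
G_B(25) = 2.
Pile C, S = {1, 7, 9}:
G(0) = 0
G(1) = mex{0} = 1
G(2) = mex{1} = 0
G(3) = mex{0} = 1
G(4) = mex{1} = 0
G(5) = mex{0} = 1
G(6) = mex{1} = 0
G(7) = mex{0,0} = 1
G(8) = mex{1,1} = 0
G(9) = mex{0,0,0} = 1
G(10) = mex{1,1,1} = 0
G(11) = mex{0,0,0} = 1
G(12) = mex{1,1,1} = 0
G(13) = mex{0,0,0} = 1
G(14) = mex{1,1,1} = 0
G(15) = mex{0,0,0} = 1
G(16) = mex{1,1,1} = 0
G_C(16) = 0.
Combined Grundy value = 1 ⊕ 2 ⊕ 0 = 3.
A winning move leaves total XOR = 0, i.e. changes one component's Grundy value g to g ⊕ X where X is the current total.
Pile A: need g' = 1⊕3 = 2. Options: 25−1→G=0, 25−2→G=2. Hits: 1.
Pile B: need g' = 2⊕3 = 1. Options: 25−2→G=1, 25−5→G=0, 25−8→G=0. Hits: 1.
Pile C: need g' = 0⊕3 = 3. Options: 16−1→G=1, 16−7→G=1, 16−9→G=1. Hits: 0.

2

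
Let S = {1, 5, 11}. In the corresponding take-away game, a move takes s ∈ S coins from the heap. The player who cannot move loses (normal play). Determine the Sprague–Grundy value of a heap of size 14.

0

n :  0  1  2  3  4  5  6  7  8  9 10 11 12 13 14
G :  0  1  0  1  0  1  0  1  0  1  0  1  0  1  0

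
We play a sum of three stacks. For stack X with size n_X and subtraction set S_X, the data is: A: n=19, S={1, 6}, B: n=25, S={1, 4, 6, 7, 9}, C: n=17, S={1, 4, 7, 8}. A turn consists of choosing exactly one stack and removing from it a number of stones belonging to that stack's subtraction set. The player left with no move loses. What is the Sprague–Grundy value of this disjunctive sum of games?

Stack A, S = {1, 6}:
n :  0  1  2  3  4  5  6  7  8  9 10 11 12 13 14 15 16 17 18 19
G :  0  1  0  1  0  1  2  0  1  0  1  0  1  2  0  1  0  1  0  1
G_A(19) = 1.
Stack B, S = {1, 4, 6, 7, 9}:
n :  0  1  2  3  4  5  6  7  8  9 10 11 12 13 14 15 16 17 18 19 20 21 22 23 24 25
G :  0  1  0  1  2  0  1  2  3  2  0  1  2  0  1  0  1  2  0  1  2  3  2  0  1  2
G_B(25) = 2.
Stack C, S = {1, 4, 7, 8}:
G(0) = 0
G(1) = mex{0} = 1
G(2) = mex{1} = 0
G(3) = mex{0} = 1
G(4) = mex{1,0} = 2
G(5) = mex{2,1} = 0
G(6) = mex{0,0} = 1
G(7) = mex{1,1,0} = 2
G(8) = mex{2,2,1,0} = 3
G(9) = mex{3,0,0,1} = 2
G(10) = mex{2,1,1,0} = 3
G(11) = mex{3,2,2,1} = 0
G(12) = mex{0,3,0,2} = 1
G(13) = mex{1,2,1,0} = 3
G(14) = mex{3,3,2,1} = 0
G(15) = mex{0,0,3,2} = 1
G(16) = mex{1,1,2,3} = 0
G(17) = mex{0,3,3,2} = 1
G_C(17) = 1.
Combined Grundy value = 1 ⊕ 2 ⊕ 1 = 2.

2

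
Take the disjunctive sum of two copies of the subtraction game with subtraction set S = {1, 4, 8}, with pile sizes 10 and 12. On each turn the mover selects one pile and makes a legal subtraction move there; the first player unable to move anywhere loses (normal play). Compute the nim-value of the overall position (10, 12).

3

All piles use S = {1, 4, 8}:
n :  0  1  2  3  4  5  6  7  8  9 10 11 12
G :  0  1  0  1  2  0  1  0  1  2  3  2  0
Pile A: G(10) = 3.
Pile B: G(12) = 0.
Combined Grundy value = 3 ⊕ 0 = 3.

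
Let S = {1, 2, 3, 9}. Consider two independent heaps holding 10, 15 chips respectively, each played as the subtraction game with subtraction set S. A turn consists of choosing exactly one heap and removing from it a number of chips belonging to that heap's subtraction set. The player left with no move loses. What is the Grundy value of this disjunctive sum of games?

1

All heaps use S = {1, 2, 3, 9}:
n :  0  1  2  3  4  5  6  7  8  9 10 11 12 13 14 15
G :  0  1  2  3  0  1  2  3  0  1  2  3  0  1  2  3
Heap A: G(10) = 2.
Heap B: G(15) = 3.
Combined Grundy value = 2 ⊕ 3 = 1.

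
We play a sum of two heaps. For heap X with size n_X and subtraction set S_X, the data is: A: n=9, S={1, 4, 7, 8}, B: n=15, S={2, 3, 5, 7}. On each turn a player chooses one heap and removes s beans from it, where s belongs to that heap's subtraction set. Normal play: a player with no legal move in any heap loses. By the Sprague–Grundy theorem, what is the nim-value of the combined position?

Heap A, S = {1, 4, 7, 8}:
G(0) = 0
G(1) = mex{0} = 1
G(2) = mex{1} = 0
G(3) = mex{0} = 1
G(4) = mex{1,0} = 2
G(5) = mex{2,1} = 0
G(6) = mex{0,0} = 1
G(7) = mex{1,1,0} = 2
G(8) = mex{2,2,1,0} = 3
G(9) = mex{3,0,0,1} = 2
G_A(9) = 2.
Heap B, S = {2, 3, 5, 7}:
n :  0  1  2  3  4  5  6  7  8  9 10 11 12 13 14 15
G :  0  0  1  1  2  2  3  3  4  0  0  1  1  2  2  3
G_B(15) = 3.
Combined Grundy value = 2 ⊕ 3 = 1.

1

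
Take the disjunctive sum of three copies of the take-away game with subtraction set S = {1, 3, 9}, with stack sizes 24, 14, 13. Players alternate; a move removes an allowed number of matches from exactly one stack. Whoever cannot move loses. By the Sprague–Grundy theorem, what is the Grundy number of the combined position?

All stacks use S = {1, 3, 9}:
G(0) = 0
G(1) = mex{0} = 1
G(2) = mex{1} = 0
G(3) = mex{0,0} = 1
G(4) = mex{1,1} = 0
G(5) = mex{0,0} = 1
G(6) = mex{1,1} = 0
G(7) = mex{0,0} = 1
G(8) = mex{1,1} = 0
G(9) = mex{0,0,0} = 1
G(10) = mex{1,1,1} = 0
G(11) = mex{0,0,0} = 1
G(12) = mex{1,1,1} = 0
G(13) = mex{0,0,0} = 1
G(14) = mex{1,1,1} = 0
G(15) = mex{0,0,0} = 1
G(16) = mex{1,1,1} = 0
G(17) = mex{0,0,0} = 1
G(18) = mex{1,1,1} = 0
G(19) = mex{0,0,0} = 1
G(20) = mex{1,1,1} = 0
G(21) = mex{0,0,0} = 1
G(22) = mex{1,1,1} = 0
G(23) = mex{0,0,0} = 1
G(24) = mex{1,1,1} = 0
Stack A: G(24) = 0.
Stack B: G(14) = 0.
Stack C: G(13) = 1.
Combined Grundy value = 0 ⊕ 0 ⊕ 1 = 1.

1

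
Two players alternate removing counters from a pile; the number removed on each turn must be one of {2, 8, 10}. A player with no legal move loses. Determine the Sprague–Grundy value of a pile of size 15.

3

G(0) = 0
G(1) = mex{} = 0
G(2) = mex{0} = 1
G(3) = mex{0} = 1
G(4) = mex{1} = 0
G(5) = mex{1} = 0
G(6) = mex{0} = 1
G(7) = mex{0} = 1
G(8) = mex{1,0} = 2
G(9) = mex{1,0} = 2
G(10) = mex{2,1,0} = 3
G(11) = mex{2,1,0} = 3
G(12) = mex{3,0,1} = 2
G(13) = mex{3,0,1} = 2
G(14) = mex{2,1,0} = 3
G(15) = mex{2,1,0} = 3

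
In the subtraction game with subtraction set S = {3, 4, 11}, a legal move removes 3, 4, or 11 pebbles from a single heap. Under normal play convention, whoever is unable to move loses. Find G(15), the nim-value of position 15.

G(0) = 0
G(1) = mex{} = 0
G(2) = mex{} = 0
G(3) = mex{0} = 1
G(4) = mex{0,0} = 1
G(5) = mex{0,0} = 1
G(6) = mex{1,0} = 2
G(7) = mex{1,1} = 0
G(8) = mex{1,1} = 0
G(9) = mex{2,1} = 0
G(10) = mex{0,2} = 1
G(11) = mex{0,0,0} = 1
G(12) = mex{0,0,0} = 1
G(13) = mex{1,0,0} = 2
G(14) = mex{1,1,1} = 0
G(15) = mex{1,1,1} = 0

0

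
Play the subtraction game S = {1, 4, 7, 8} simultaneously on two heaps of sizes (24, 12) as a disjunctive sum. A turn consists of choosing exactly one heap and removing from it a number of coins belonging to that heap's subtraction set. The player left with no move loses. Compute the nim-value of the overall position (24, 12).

All heaps use S = {1, 4, 7, 8}:
n :  0  1  2  3  4  5  6  7  8  9 10 11 12 13 14 15 16 17 18 19 20 21 22 23 24
G :  0  1  0  1  2  0  1  2  3  2  3  0  1  3  0  1  0  1  2  3  2  4  3  2  3
Heap A: G(24) = 3.
Heap B: G(12) = 1.
Combined Grundy value = 3 ⊕ 1 = 2.

2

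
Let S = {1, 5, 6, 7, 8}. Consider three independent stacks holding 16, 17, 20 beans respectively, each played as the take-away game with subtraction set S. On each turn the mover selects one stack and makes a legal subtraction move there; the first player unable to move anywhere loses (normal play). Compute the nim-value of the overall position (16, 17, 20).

2

All stacks use S = {1, 5, 6, 7, 8}:
n :  0  1  2  3  4  5  6  7  8  9 10 11 12 13 14 15 16 17 18 19 20
G :  0  1  0  1  0  1  2  3  2  3  2  3  4  0  1  0  1  0  1  2  3
Stack A: G(16) = 1.
Stack B: G(17) = 0.
Stack C: G(20) = 3.
Combined Grundy value = 1 ⊕ 0 ⊕ 3 = 2.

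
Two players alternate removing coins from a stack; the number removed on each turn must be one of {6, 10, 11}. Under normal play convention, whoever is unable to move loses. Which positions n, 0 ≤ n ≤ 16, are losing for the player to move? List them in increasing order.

n :  0  1  2  3  4  5  6  7  8  9 10 11 12 13 14 15 16
G :  0  0  0  0  0  0  1  1  1  1  1  1  2  2  2  2  2
P-positions are exactly the n with G(n) = 0.

0, 1, 2, 3, 4, 5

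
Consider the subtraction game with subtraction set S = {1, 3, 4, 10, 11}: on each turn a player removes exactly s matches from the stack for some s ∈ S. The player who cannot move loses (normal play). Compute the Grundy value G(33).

3

G(0) = 0
G(1) = mex{0} = 1
G(2) = mex{1} = 0
G(3) = mex{0,0} = 1
G(4) = mex{1,1,0} = 2
G(5) = mex{2,0,1} = 3
G(6) = mex{3,1,0} = 2
G(7) = mex{2,2,1} = 0
G(8) = mex{0,3,2} = 1
G(9) = mex{1,2,3} = 0
G(10) = mex{0,0,2,0} = 1
G(11) = mex{1,1,0,1,0} = 2
G(12) = mex{2,0,1,0,1} = 3
G(13) = mex{3,1,0,1,0} = 2
G(14) = mex{2,2,1,2,1} = 0
G(15) = mex{0,3,2,3,2} = 1
G(16) = mex{1,2,3,2,3} = 0
G(17) = mex{0,0,2,0,2} = 1
G(18) = mex{1,1,0,1,0} = 2
G(19) = mex{2,0,1,0,1} = 3
G(20) = mex{3,1,0,1,0} = 2
G(21) = mex{2,2,1,2,1} = 0
G(22) = mex{0,3,2,3,2} = 1
G(23) = mex{1,2,3,2,3} = 0
G(24) = mex{0,0,2,0,2} = 1
G(25) = mex{1,1,0,1,0} = 2
G(26) = mex{2,0,1,0,1} = 3
G(27) = mex{3,1,0,1,0} = 2
G(28) = mex{2,2,1,2,1} = 0
G(29) = mex{0,3,2,3,2} = 1
G(30) = mex{1,2,3,2,3} = 0
G(31) = mex{0,0,2,0,2} = 1
G(32) = mex{1,1,0,1,0} = 2
G(33) = mex{2,0,1,0,1} = 3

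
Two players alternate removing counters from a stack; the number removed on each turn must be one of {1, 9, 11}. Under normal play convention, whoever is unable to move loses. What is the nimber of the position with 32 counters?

0

G(0) = 0
G(1) = mex{0} = 1
G(2) = mex{1} = 0
G(3) = mex{0} = 1
G(4) = mex{1} = 0
G(5) = mex{0} = 1
G(6) = mex{1} = 0
G(7) = mex{0} = 1
G(8) = mex{1} = 0
G(9) = mex{0,0} = 1
G(10) = mex{1,1} = 0
G(11) = mex{0,0,0} = 1
G(12) = mex{1,1,1} = 0
G(13) = mex{0,0,0} = 1
G(14) = mex{1,1,1} = 0
G(15) = mex{0,0,0} = 1
G(16) = mex{1,1,1} = 0
G(17) = mex{0,0,0} = 1
G(18) = mex{1,1,1} = 0
G(19) = mex{0,0,0} = 1
G(20) = mex{1,1,1} = 0
G(21) = mex{0,0,0} = 1
G(22) = mex{1,1,1} = 0
G(23) = mex{0,0,0} = 1
G(24) = mex{1,1,1} = 0
G(25) = mex{0,0,0} = 1
G(26) = mex{1,1,1} = 0
G(27) = mex{0,0,0} = 1
G(28) = mex{1,1,1} = 0
G(29) = mex{0,0,0} = 1
G(30) = mex{1,1,1} = 0
G(31) = mex{0,0,0} = 1
G(32) = mex{1,1,1} = 0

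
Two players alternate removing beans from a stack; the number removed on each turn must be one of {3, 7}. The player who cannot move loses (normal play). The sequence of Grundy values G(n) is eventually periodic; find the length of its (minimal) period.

10

G(0) = 0
G(1) = mex{} = 0
G(2) = mex{} = 0
G(3) = mex{0} = 1
G(4) = mex{0} = 1
G(5) = mex{0} = 1
G(6) = mex{1} = 0
G(7) = mex{1,0} = 2
G(8) = mex{1,0} = 2
G(9) = mex{0,0} = 1
G(10) = mex{2,1} = 0
G(11) = mex{2,1} = 0
G(12) = mex{1,1} = 0
G(13) = mex{0,0} = 1
G(14) = mex{0,2} = 1
G(15) = mex{0,2} = 1
G(16) = mex{1,1} = 0
G(17) = mex{1,0} = 2
G(18) = mex{1,0} = 2
G(19) = mex{0,0} = 1
G(20) = mex{2,1} = 0
G(21) = mex{2,1} = 0
G(n+10) = G(n) holds for n = 0,…,6 (a full window of length max(S) = 7), so the sequence is purely periodic with period 10.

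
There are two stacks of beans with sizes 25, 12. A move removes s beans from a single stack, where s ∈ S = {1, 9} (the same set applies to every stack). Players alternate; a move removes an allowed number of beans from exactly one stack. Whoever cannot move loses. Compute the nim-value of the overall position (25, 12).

All stacks use S = {1, 9}:
G(0) = 0
G(1) = mex{0} = 1
G(2) = mex{1} = 0
G(3) = mex{0} = 1
G(4) = mex{1} = 0
G(5) = mex{0} = 1
G(6) = mex{1} = 0
G(7) = mex{0} = 1
G(8) = mex{1} = 0
G(9) = mex{0,0} = 1
G(10) = mex{1,1} = 0
G(11) = mex{0,0} = 1
G(12) = mex{1,1} = 0
G(13) = mex{0,0} = 1
G(14) = mex{1,1} = 0
G(15) = mex{0,0} = 1
G(16) = mex{1,1} = 0
G(17) = mex{0,0} = 1
G(18) = mex{1,1} = 0
G(19) = mex{0,0} = 1
G(20) = mex{1,1} = 0
G(21) = mex{0,0} = 1
G(22) = mex{1,1} = 0
G(23) = mex{0,0} = 1
G(24) = mex{1,1} = 0
G(25) = mex{0,0} = 1
Stack A: G(25) = 1.
Stack B: G(12) = 0.
Combined Grundy value = 1 ⊕ 0 = 1.

1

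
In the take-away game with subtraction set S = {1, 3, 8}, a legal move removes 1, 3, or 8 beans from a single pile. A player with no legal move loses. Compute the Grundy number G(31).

3

n :  0  1  2  3  4  5  6  7  8  9 10 11 12 13 14 15 16 17 18 19 20 21 22 23 24 25 26 27 28 29 30 31
G :  0  1  0  1  0  1  0  1  2  3  2  0  1  0  1  0  1  0  1  2  3  2  0  1  0  1  0  1  0  1  2  3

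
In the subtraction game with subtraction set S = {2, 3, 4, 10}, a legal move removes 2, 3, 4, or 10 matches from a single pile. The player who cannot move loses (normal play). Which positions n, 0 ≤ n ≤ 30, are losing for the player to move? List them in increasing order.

n :  0  1  2  3  4  5  6  7  8  9 10 11 12 13 14 15 16 17 18 19 20 21 22 23 24 25 26 27 28 29 30
G :  0  0  1  1  2  2  0  0  1  1  2  2  0  0  1  1  2  2  0  0  1  1  2  2  0  0  1  1  2  2  0
P-positions are exactly the n with G(n) = 0.

0, 1, 6, 7, 12, 13, 18, 19, 24, 25, 30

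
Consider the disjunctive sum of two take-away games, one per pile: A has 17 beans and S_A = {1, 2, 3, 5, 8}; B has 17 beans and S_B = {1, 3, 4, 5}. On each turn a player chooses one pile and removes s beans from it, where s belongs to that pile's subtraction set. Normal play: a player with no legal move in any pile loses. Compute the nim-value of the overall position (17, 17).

2

Pile A, S = {1, 2, 3, 5, 8}:
n :  0  1  2  3  4  5  6  7  8  9 10 11 12 13 14 15 16 17
G :  0  1  2  3  0  1  2  3  4  5  0  1  2  3  0  1  2  3
G_A(17) = 3.
Pile B, S = {1, 3, 4, 5}:
G(0) = 0
G(1) = mex{0} = 1
G(2) = mex{1} = 0
G(3) = mex{0,0} = 1
G(4) = mex{1,1,0} = 2
G(5) = mex{2,0,1,0} = 3
G(6) = mex{3,1,0,1} = 2
G(7) = mex{2,2,1,0} = 3
G(8) = mex{3,3,2,1} = 0
G(9) = mex{0,2,3,2} = 1
G(10) = mex{1,3,2,3} = 0
G(11) = mex{0,0,3,2} = 1
G(12) = mex{1,1,0,3} = 2
G(13) = mex{2,0,1,0} = 3
G(14) = mex{3,1,0,1} = 2
G(15) = mex{2,2,1,0} = 3
G(16) = mex{3,3,2,1} = 0
G(17) = mex{0,2,3,2} = 1
G_B(17) = 1.
Combined Grundy value = 3 ⊕ 1 = 2.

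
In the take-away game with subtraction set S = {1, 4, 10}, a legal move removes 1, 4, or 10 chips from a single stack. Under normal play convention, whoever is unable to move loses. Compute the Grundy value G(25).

n :  0  1  2  3  4  5  6  7  8  9 10 11 12 13 14 15 16 17 18 19 20 21 22 23 24 25
G :  0  1  0  1  2  0  1  0  1  2  3  2  3  0  1  3  0  1  0  1  2  0  1  2  0  1

1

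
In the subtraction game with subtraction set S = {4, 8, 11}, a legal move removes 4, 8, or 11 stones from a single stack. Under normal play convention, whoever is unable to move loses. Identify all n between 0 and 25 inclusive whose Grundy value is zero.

G(0) = 0
G(1) = mex{} = 0
G(2) = mex{} = 0
G(3) = mex{} = 0
G(4) = mex{0} = 1
G(5) = mex{0} = 1
G(6) = mex{0} = 1
G(7) = mex{0} = 1
G(8) = mex{1,0} = 2
G(9) = mex{1,0} = 2
G(10) = mex{1,0} = 2
G(11) = mex{1,0,0} = 2
G(12) = mex{2,1,0} = 3
G(13) = mex{2,1,0} = 3
G(14) = mex{2,1,0} = 3
G(15) = mex{2,1,1} = 0
G(16) = mex{3,2,1} = 0
G(17) = mex{3,2,1} = 0
G(18) = mex{3,2,1} = 0
G(19) = mex{0,2,2} = 1
G(20) = mex{0,3,2} = 1
G(21) = mex{0,3,2} = 1
G(22) = mex{0,3,2} = 1
G(23) = mex{1,0,3} = 2
G(24) = mex{1,0,3} = 2
G(25) = mex{1,0,3} = 2
P-positions are exactly the n with G(n) = 0.

0, 1, 2, 3, 15, 16, 17, 18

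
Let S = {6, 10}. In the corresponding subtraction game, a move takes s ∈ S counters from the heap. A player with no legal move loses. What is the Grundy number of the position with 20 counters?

0

n :  0  1  2  3  4  5  6  7  8  9 10 11 12 13 14 15 16 17 18 19 20
G :  0  0  0  0  0  0  1  1  1  1  1  1  2  2  2  2  0  0  0  0  0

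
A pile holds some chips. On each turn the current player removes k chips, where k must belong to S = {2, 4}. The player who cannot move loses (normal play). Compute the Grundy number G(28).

2

n :  0  1  2  3  4  5  6  7  8  9 10 11 12 13 14 15 16 17 18 19 20 21 22 23 24 25 26 27 28
G :  0  0  1  1  2  2  0  0  1  1  2  2  0  0  1  1  2  2  0  0  1  1  2  2  0  0  1  1  2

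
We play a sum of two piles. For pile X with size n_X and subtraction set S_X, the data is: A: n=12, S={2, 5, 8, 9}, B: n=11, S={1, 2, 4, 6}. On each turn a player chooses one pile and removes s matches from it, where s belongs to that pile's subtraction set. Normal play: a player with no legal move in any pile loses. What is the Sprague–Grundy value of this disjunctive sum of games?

Pile A, S = {2, 5, 8, 9}:
G(0) = 0
G(1) = mex{} = 0
G(2) = mex{0} = 1
G(3) = mex{0} = 1
G(4) = mex{1} = 0
G(5) = mex{1,0} = 2
G(6) = mex{0,0} = 1
G(7) = mex{2,1} = 0
G(8) = mex{1,1,0} = 2
G(9) = mex{0,0,0,0} = 1
G(10) = mex{2,2,1,0} = 3
G(11) = mex{1,1,1,1} = 0
G(12) = mex{3,0,0,1} = 2
G_A(12) = 2.
Pile B, S = {1, 2, 4, 6}:
G(0) = 0
G(1) = mex{0} = 1
G(2) = mex{1,0} = 2
G(3) = mex{2,1} = 0
G(4) = mex{0,2,0} = 1
G(5) = mex{1,0,1} = 2
G(6) = mex{2,1,2,0} = 3
G(7) = mex{3,2,0,1} = 4
G(8) = mex{4,3,1,2} = 0
G(9) = mex{0,4,2,0} = 1
G(10) = mex{1,0,3,1} = 2
G(11) = mex{2,1,4,2} = 0
G_B(11) = 0.
Combined Grundy value = 2 ⊕ 0 = 2.

2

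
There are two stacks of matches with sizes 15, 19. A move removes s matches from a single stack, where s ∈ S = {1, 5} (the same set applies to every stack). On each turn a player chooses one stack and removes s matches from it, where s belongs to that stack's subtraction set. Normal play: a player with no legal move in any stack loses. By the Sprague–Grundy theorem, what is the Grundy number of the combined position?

0

All stacks use S = {1, 5}:
G(0) = 0
G(1) = mex{0} = 1
G(2) = mex{1} = 0
G(3) = mex{0} = 1
G(4) = mex{1} = 0
G(5) = mex{0,0} = 1
G(6) = mex{1,1} = 0
G(7) = mex{0,0} = 1
G(8) = mex{1,1} = 0
G(9) = mex{0,0} = 1
G(10) = mex{1,1} = 0
G(11) = mex{0,0} = 1
G(12) = mex{1,1} = 0
G(13) = mex{0,0} = 1
G(14) = mex{1,1} = 0
G(15) = mex{0,0} = 1
G(16) = mex{1,1} = 0
G(17) = mex{0,0} = 1
G(18) = mex{1,1} = 0
G(19) = mex{0,0} = 1
Stack A: G(15) = 1.
Stack B: G(19) = 1.
Combined Grundy value = 1 ⊕ 1 = 0.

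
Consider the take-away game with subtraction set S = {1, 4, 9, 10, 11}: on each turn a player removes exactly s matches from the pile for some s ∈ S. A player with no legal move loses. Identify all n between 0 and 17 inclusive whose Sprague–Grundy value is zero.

0, 2, 5, 7

n :  0  1  2  3  4  5  6  7  8  9 10 11 12 13 14 15 16 17
G :  0  1  0  1  2  0  1  0  1  2  3  2  3  4  5  3  2  3
P-positions are exactly the n with G(n) = 0.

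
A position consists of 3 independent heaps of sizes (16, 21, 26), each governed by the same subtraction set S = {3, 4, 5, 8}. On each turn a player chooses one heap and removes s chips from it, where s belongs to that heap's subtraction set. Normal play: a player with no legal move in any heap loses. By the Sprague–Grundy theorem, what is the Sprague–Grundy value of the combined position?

3

All heaps use S = {3, 4, 5, 8}:
G(0) = 0
G(1) = mex{} = 0
G(2) = mex{} = 0
G(3) = mex{0} = 1
G(4) = mex{0,0} = 1
G(5) = mex{0,0,0} = 1
G(6) = mex{1,0,0} = 2
G(7) = mex{1,1,0} = 2
G(8) = mex{1,1,1,0} = 2
G(9) = mex{2,1,1,0} = 3
G(10) = mex{2,2,1,0} = 3
G(11) = mex{2,2,2,1} = 0
G(12) = mex{3,2,2,1} = 0
G(13) = mex{3,3,2,1} = 0
G(14) = mex{0,3,3,2} = 1
G(15) = mex{0,0,3,2} = 1
G(16) = mex{0,0,0,2} = 1
G(17) = mex{1,0,0,3} = 2
G(18) = mex{1,1,0,3} = 2
G(19) = mex{1,1,1,0} = 2
G(20) = mex{2,1,1,0} = 3
G(21) = mex{2,2,1,0} = 3
G(22) = mex{2,2,2,1} = 0
G(23) = mex{3,2,2,1} = 0
G(24) = mex{3,3,2,1} = 0
G(25) = mex{0,3,3,2} = 1
G(26) = mex{0,0,3,2} = 1
Heap A: G(16) = 1.
Heap B: G(21) = 3.
Heap C: G(26) = 1.
Combined Grundy value = 1 ⊕ 3 ⊕ 1 = 3.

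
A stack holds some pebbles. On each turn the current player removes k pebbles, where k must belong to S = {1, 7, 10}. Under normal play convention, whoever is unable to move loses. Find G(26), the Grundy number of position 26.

1

G(0) = 0
G(1) = mex{0} = 1
G(2) = mex{1} = 0
G(3) = mex{0} = 1
G(4) = mex{1} = 0
G(5) = mex{0} = 1
G(6) = mex{1} = 0
G(7) = mex{0,0} = 1
G(8) = mex{1,1} = 0
G(9) = mex{0,0} = 1
G(10) = mex{1,1,0} = 2
G(11) = mex{2,0,1} = 3
G(12) = mex{3,1,0} = 2
G(13) = mex{2,0,1} = 3
G(14) = mex{3,1,0} = 2
G(15) = mex{2,0,1} = 3
G(16) = mex{3,1,0} = 2
G(17) = mex{2,2,1} = 0
G(18) = mex{0,3,0} = 1
G(19) = mex{1,2,1} = 0
G(20) = mex{0,3,2} = 1
G(21) = mex{1,2,3} = 0
G(22) = mex{0,3,2} = 1
G(23) = mex{1,2,3} = 0
G(24) = mex{0,0,2} = 1
G(25) = mex{1,1,3} = 0
G(26) = mex{0,0,2} = 1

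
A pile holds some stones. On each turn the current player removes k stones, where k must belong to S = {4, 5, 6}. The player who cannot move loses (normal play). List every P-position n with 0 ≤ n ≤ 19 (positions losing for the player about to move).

G(0) = 0
G(1) = mex{} = 0
G(2) = mex{} = 0
G(3) = mex{} = 0
G(4) = mex{0} = 1
G(5) = mex{0,0} = 1
G(6) = mex{0,0,0} = 1
G(7) = mex{0,0,0} = 1
G(8) = mex{1,0,0} = 2
G(9) = mex{1,1,0} = 2
G(10) = mex{1,1,1} = 0
G(11) = mex{1,1,1} = 0
G(12) = mex{2,1,1} = 0
G(13) = mex{2,2,1} = 0
G(14) = mex{0,2,2} = 1
G(15) = mex{0,0,2} = 1
G(16) = mex{0,0,0} = 1
G(17) = mex{0,0,0} = 1
G(18) = mex{1,0,0} = 2
G(19) = mex{1,1,0} = 2
P-positions are exactly the n with G(n) = 0.

0, 1, 2, 3, 10, 11, 12, 13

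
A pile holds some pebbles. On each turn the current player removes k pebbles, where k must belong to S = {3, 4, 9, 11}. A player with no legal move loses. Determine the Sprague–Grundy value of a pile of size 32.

n :  0  1  2  3  4  5  6  7  8  9 10 11 12 13 14 15 16 17 18 19 20 21 22 23 24 25 26 27 28 29 30 31 32
G :  0  0  0  1  1  1  2  0  0  3  1  1  2  2  0  0  3  1  1  2  0  0  0  1  1  1  2  0  0  3  1  1  2

2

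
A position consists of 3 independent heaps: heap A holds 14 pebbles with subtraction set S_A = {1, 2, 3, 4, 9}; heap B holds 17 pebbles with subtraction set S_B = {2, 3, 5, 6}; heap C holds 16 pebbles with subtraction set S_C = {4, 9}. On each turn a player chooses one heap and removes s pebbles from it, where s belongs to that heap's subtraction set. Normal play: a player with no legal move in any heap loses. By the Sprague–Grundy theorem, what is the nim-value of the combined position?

4

Heap A, S = {1, 2, 3, 4, 9}:
G(0) = 0
G(1) = mex{0} = 1
G(2) = mex{1,0} = 2
G(3) = mex{2,1,0} = 3
G(4) = mex{3,2,1,0} = 4
G(5) = mex{4,3,2,1} = 0
G(6) = mex{0,4,3,2} = 1
G(7) = mex{1,0,4,3} = 2
G(8) = mex{2,1,0,4} = 3
G(9) = mex{3,2,1,0,0} = 4
G(10) = mex{4,3,2,1,1} = 0
G(11) = mex{0,4,3,2,2} = 1
G(12) = mex{1,0,4,3,3} = 2
G(13) = mex{2,1,0,4,4} = 3
G(14) = mex{3,2,1,0,0} = 4
G_A(14) = 4.
Heap B, S = {2, 3, 5, 6}:
G(0) = 0
G(1) = mex{} = 0
G(2) = mex{0} = 1
G(3) = mex{0,0} = 1
G(4) = mex{1,0} = 2
G(5) = mex{1,1,0} = 2
G(6) = mex{2,1,0,0} = 3
G(7) = mex{2,2,1,0} = 3
G(8) = mex{3,2,1,1} = 0
G(9) = mex{3,3,2,1} = 0
G(10) = mex{0,3,2,2} = 1
G(11) = mex{0,0,3,2} = 1
G(12) = mex{1,0,3,3} = 2
G(13) = mex{1,1,0,3} = 2
G(14) = mex{2,1,0,0} = 3
G(15) = mex{2,2,1,0} = 3
G(16) = mex{3,2,1,1} = 0
G(17) = mex{3,3,2,1} = 0
G_B(17) = 0.
Heap C, S = {4, 9}:
G(0) = 0
G(1) = mex{} = 0
G(2) = mex{} = 0
G(3) = mex{} = 0
G(4) = mex{0} = 1
G(5) = mex{0} = 1
G(6) = mex{0} = 1
G(7) = mex{0} = 1
G(8) = mex{1} = 0
G(9) = mex{1,0} = 2
G(10) = mex{1,0} = 2
G(11) = mex{1,0} = 2
G(12) = mex{0,0} = 1
G(13) = mex{2,1} = 0
G(14) = mex{2,1} = 0
G(15) = mex{2,1} = 0
G(16) = mex{1,1} = 0
G_C(16) = 0.
Combined Grundy value = 4 ⊕ 0 ⊕ 0 = 4.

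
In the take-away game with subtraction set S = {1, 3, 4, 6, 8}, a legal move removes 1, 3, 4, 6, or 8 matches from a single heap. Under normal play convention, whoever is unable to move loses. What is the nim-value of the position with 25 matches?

n :  0  1  2  3  4  5  6  7  8  9 10 11 12 13 14 15 16 17 18 19 20 21 22 23 24 25
G :  0  1  0  1  2  3  2  0  1  0  1  2  3  2  0  1  0  1  2  3  2  0  1  0  1  2

2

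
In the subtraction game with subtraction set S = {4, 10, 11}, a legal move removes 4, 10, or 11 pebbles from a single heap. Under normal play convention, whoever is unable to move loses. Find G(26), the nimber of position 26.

1

G(0) = 0
G(1) = mex{} = 0
G(2) = mex{} = 0
G(3) = mex{} = 0
G(4) = mex{0} = 1
G(5) = mex{0} = 1
G(6) = mex{0} = 1
G(7) = mex{0} = 1
G(8) = mex{1} = 0
G(9) = mex{1} = 0
G(10) = mex{1,0} = 2
G(11) = mex{1,0,0} = 2
G(12) = mex{0,0,0} = 1
G(13) = mex{0,0,0} = 1
G(14) = mex{2,1,0} = 3
G(15) = mex{2,1,1} = 0
G(16) = mex{1,1,1} = 0
G(17) = mex{1,1,1} = 0
G(18) = mex{3,0,1} = 2
G(19) = mex{0,0,0} = 1
G(20) = mex{0,2,0} = 1
G(21) = mex{0,2,2} = 1
G(22) = mex{2,1,2} = 0
G(23) = mex{1,1,1} = 0
G(24) = mex{1,3,1} = 0
G(25) = mex{1,0,3} = 2
G(26) = mex{0,0,0} = 1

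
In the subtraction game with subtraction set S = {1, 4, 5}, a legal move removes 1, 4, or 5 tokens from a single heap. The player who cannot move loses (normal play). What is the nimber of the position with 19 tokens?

1

G(0) = 0
G(1) = mex{0} = 1
G(2) = mex{1} = 0
G(3) = mex{0} = 1
G(4) = mex{1,0} = 2
G(5) = mex{2,1,0} = 3
G(6) = mex{3,0,1} = 2
G(7) = mex{2,1,0} = 3
G(8) = mex{3,2,1} = 0
G(9) = mex{0,3,2} = 1
G(10) = mex{1,2,3} = 0
G(11) = mex{0,3,2} = 1
G(12) = mex{1,0,3} = 2
G(13) = mex{2,1,0} = 3
G(14) = mex{3,0,1} = 2
G(15) = mex{2,1,0} = 3
G(16) = mex{3,2,1} = 0
G(17) = mex{0,3,2} = 1
G(18) = mex{1,2,3} = 0
G(19) = mex{0,3,2} = 1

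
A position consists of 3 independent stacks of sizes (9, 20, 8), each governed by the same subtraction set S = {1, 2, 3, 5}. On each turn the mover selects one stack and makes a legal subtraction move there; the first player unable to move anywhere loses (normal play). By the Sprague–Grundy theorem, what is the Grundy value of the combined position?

1

All stacks use S = {1, 2, 3, 5}:
n :  0  1  2  3  4  5  6  7  8  9 10 11 12 13 14 15 16 17 18 19 20
G :  0  1  2  3  0  1  2  3  0  1  2  3  0  1  2  3  0  1  2  3  0
Stack A: G(9) = 1.
Stack B: G(20) = 0.
Stack C: G(8) = 0.
Combined Grundy value = 1 ⊕ 0 ⊕ 0 = 1.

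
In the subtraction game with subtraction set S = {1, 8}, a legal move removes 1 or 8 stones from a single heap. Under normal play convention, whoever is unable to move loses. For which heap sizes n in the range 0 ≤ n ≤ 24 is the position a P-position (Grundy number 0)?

n :  0  1  2  3  4  5  6  7  8  9 10 11 12 13 14 15 16 17 18 19 20 21 22 23 24
G :  0  1  0  1  0  1  0  1  2  0  1  0  1  0  1  0  1  2  0  1  0  1  0  1  0
P-positions are exactly the n with G(n) = 0.

0, 2, 4, 6, 9, 11, 13, 15, 18, 20, 22, 24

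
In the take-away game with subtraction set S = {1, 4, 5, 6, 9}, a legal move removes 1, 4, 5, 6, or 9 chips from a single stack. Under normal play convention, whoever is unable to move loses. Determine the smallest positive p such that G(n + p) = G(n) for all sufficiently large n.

n :  0  1  2  3  4  5  6  7  8  9 10 11 12 13 14 15 16 17 18 19 20 21
G :  0  1  0  1  2  3  2  3  4  5  0  1  0  1  2  3  2  3  4  5  0  1
G(n+10) = G(n) holds for n = 0,…,8 (a full window of length max(S) = 9), so the sequence is purely periodic with period 10.

10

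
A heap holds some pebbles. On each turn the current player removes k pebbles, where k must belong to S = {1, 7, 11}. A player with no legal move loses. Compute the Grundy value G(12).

0

G(0) = 0
G(1) = mex{0} = 1
G(2) = mex{1} = 0
G(3) = mex{0} = 1
G(4) = mex{1} = 0
G(5) = mex{0} = 1
G(6) = mex{1} = 0
G(7) = mex{0,0} = 1
G(8) = mex{1,1} = 0
G(9) = mex{0,0} = 1
G(10) = mex{1,1} = 0
G(11) = mex{0,0,0} = 1
G(12) = mex{1,1,1} = 0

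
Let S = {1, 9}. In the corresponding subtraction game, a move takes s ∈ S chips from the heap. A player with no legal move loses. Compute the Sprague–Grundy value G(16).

0

n :  0  1  2  3  4  5  6  7  8  9 10 11 12 13 14 15 16
G :  0  1  0  1  0  1  0  1  0  1  0  1  0  1  0  1  0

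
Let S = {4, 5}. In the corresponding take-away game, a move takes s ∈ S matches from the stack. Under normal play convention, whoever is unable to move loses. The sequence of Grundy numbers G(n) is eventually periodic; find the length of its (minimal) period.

9

n :  0  1  2  3  4  5  6  7  8  9 10 11 12 13 14 15 16 17 18 19
G :  0  0  0  0  1  1  1  1  2  0  0  0  0  1  1  1  1  2  0  0
G(n+9) = G(n) holds for n = 0,…,4 (a full window of length max(S) = 5), so the sequence is purely periodic with period 9.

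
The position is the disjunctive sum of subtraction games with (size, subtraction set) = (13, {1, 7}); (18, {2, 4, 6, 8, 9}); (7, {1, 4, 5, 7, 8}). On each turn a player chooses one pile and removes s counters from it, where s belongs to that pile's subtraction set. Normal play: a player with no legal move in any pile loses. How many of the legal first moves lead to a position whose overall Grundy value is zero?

4

Pile A, S = {1, 7}:
n :  0  1  2  3  4  5  6  7  8  9 10 11 12 13
G :  0  1  0  1  0  1  0  1  0  1  0  1  0  1
G_A(13) = 1.
Pile B, S = {2, 4, 6, 8, 9}:
G(0) = 0
G(1) = mex{} = 0
G(2) = mex{0} = 1
G(3) = mex{0} = 1
G(4) = mex{1,0} = 2
G(5) = mex{1,0} = 2
G(6) = mex{2,1,0} = 3
G(7) = mex{2,1,0} = 3
G(8) = mex{3,2,1,0} = 4
G(9) = mex{3,2,1,0,0} = 4
G(10) = mex{4,3,2,1,0} = 5
G(11) = mex{4,3,2,1,1} = 0
G(12) = mex{5,4,3,2,1} = 0
G(13) = mex{0,4,3,2,2} = 1
G(14) = mex{0,5,4,3,2} = 1
G(15) = mex{1,0,4,3,3} = 2
G(16) = mex{1,0,5,4,3} = 2
G(17) = mex{2,1,0,4,4} = 3
G(18) = mex{2,1,0,5,4} = 3
G_B(18) = 3.
Pile C, S = {1, 4, 5, 7, 8}:
n : 0 1 2 3 4 5 6 7
G : 0 1 0 1 2 3 2 3
G_C(7) = 3.
Combined Grundy value = 1 ⊕ 3 ⊕ 3 = 1.
A winning move leaves total XOR = 0, i.e. changes one component's Grundy value g to g ⊕ X where X is the current total.
Pile A: need g' = 1⊕1 = 0. Options: 13−1→G=0, 13−7→G=0. Hits: 2.
Pile B: need g' = 3⊕1 = 2. Options: 18−2→G=2, 18−4→G=1, 18−6→G=0, 18−8→G=5, 18−9→G=4. Hits: 1.
Pile C: need g' = 3⊕1 = 2. Options: 7−1→G=2, 7−4→G=1, 7−5→G=0, 7−7→G=0. Hits: 1.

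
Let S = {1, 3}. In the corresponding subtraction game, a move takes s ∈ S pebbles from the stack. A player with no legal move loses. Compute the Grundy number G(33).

n :  0  1  2  3  4  5  6  7  8  9 10 11 12 13 14 15 16 17 18 19 20 21 22 23 24 25 26 27 28 29 30 31 32 33
G :  0  1  0  1  0  1  0  1  0  1  0  1  0  1  0  1  0  1  0  1  0  1  0  1  0  1  0  1  0  1  0  1  0  1

1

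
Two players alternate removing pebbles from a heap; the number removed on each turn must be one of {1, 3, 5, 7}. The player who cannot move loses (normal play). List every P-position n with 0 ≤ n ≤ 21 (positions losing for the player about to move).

0, 2, 4, 6, 8, 10, 12, 14, 16, 18, 20

G(0) = 0
G(1) = mex{0} = 1
G(2) = mex{1} = 0
G(3) = mex{0,0} = 1
G(4) = mex{1,1} = 0
G(5) = mex{0,0,0} = 1
G(6) = mex{1,1,1} = 0
G(7) = mex{0,0,0,0} = 1
G(8) = mex{1,1,1,1} = 0
G(9) = mex{0,0,0,0} = 1
G(10) = mex{1,1,1,1} = 0
G(11) = mex{0,0,0,0} = 1
G(12) = mex{1,1,1,1} = 0
G(13) = mex{0,0,0,0} = 1
G(14) = mex{1,1,1,1} = 0
G(15) = mex{0,0,0,0} = 1
G(16) = mex{1,1,1,1} = 0
G(17) = mex{0,0,0,0} = 1
G(18) = mex{1,1,1,1} = 0
G(19) = mex{0,0,0,0} = 1
G(20) = mex{1,1,1,1} = 0
G(21) = mex{0,0,0,0} = 1
P-positions are exactly the n with G(n) = 0.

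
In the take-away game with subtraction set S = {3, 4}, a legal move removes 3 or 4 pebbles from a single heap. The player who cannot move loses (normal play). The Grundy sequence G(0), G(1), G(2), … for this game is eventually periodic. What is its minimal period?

7

n :  0  1  2  3  4  5  6  7  8  9 10 11 12 13 14 15
G :  0  0  0  1  1  1  2  0  0  0  1  1  1  2  0  0
G(n+7) = G(n) holds for n = 0,…,3 (a full window of length max(S) = 4), so the sequence is purely periodic with period 7.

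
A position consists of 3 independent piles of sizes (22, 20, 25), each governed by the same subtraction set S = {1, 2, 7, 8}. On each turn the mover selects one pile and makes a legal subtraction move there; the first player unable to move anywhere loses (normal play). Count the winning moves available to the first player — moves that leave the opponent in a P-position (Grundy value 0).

All piles use S = {1, 2, 7, 8}:
G(0) = 0
G(1) = mex{0} = 1
G(2) = mex{1,0} = 2
G(3) = mex{2,1} = 0
G(4) = mex{0,2} = 1
G(5) = mex{1,0} = 2
G(6) = mex{2,1} = 0
G(7) = mex{0,2,0} = 1
G(8) = mex{1,0,1,0} = 2
G(9) = mex{2,1,2,1} = 0
G(10) = mex{0,2,0,2} = 1
G(11) = mex{1,0,1,0} = 2
G(12) = mex{2,1,2,1} = 0
G(13) = mex{0,2,0,2} = 1
G(14) = mex{1,0,1,0} = 2
G(15) = mex{2,1,2,1} = 0
G(16) = mex{0,2,0,2} = 1
G(17) = mex{1,0,1,0} = 2
G(18) = mex{2,1,2,1} = 0
G(19) = mex{0,2,0,2} = 1
G(20) = mex{1,0,1,0} = 2
G(21) = mex{2,1,2,1} = 0
G(22) = mex{0,2,0,2} = 1
G(23) = mex{1,0,1,0} = 2
G(24) = mex{2,1,2,1} = 0
G(25) = mex{0,2,0,2} = 1
Pile A: G(22) = 1.
Pile B: G(20) = 2.
Pile C: G(25) = 1.
Combined Grundy value = 1 ⊕ 2 ⊕ 1 = 2.
A winning move leaves total XOR = 0, i.e. changes one component's Grundy value g to g ⊕ X where X is the current total.
Pile A: need g' = 1⊕2 = 3. Options: 22−1→G=0, 22−2→G=2, 22−7→G=0, 22−8→G=2. Hits: 0.
Pile B: need g' = 2⊕2 = 0. Options: 20−1→G=1, 20−2→G=0, 20−7→G=1, 20−8→G=0. Hits: 2.
Pile C: need g' = 1⊕2 = 3. Options: 25−1→G=0, 25−2→G=2, 25−7→G=0, 25−8→G=2. Hits: 0.

2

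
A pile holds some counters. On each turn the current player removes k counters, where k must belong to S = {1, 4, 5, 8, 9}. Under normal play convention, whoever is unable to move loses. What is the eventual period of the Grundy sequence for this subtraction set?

n :  0  1  2  3  4  5  6  7  8  9 10 11 12 13 14 15 16 17 18 19 20 21 22 23 24 25
G :  0  1  0  1  2  3  2  3  4  5  4  5  0  1  0  1  2  3  2  3  4  5  4  5  0  1
G(n+12) = G(n) holds for n = 0,…,8 (a full window of length max(S) = 9), so the sequence is purely periodic with period 12.

12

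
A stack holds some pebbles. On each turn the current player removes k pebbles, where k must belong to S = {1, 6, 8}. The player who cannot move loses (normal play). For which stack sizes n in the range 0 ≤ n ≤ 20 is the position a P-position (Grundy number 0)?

G(0) = 0
G(1) = mex{0} = 1
G(2) = mex{1} = 0
G(3) = mex{0} = 1
G(4) = mex{1} = 0
G(5) = mex{0} = 1
G(6) = mex{1,0} = 2
G(7) = mex{2,1} = 0
G(8) = mex{0,0,0} = 1
G(9) = mex{1,1,1} = 0
G(10) = mex{0,0,0} = 1
G(11) = mex{1,1,1} = 0
G(12) = mex{0,2,0} = 1
G(13) = mex{1,0,1} = 2
G(14) = mex{2,1,2} = 0
G(15) = mex{0,0,0} = 1
G(16) = mex{1,1,1} = 0
G(17) = mex{0,0,0} = 1
G(18) = mex{1,1,1} = 0
G(19) = mex{0,2,0} = 1
G(20) = mex{1,0,1} = 2
P-positions are exactly the n with G(n) = 0.

0, 2, 4, 7, 9, 11, 14, 16, 18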